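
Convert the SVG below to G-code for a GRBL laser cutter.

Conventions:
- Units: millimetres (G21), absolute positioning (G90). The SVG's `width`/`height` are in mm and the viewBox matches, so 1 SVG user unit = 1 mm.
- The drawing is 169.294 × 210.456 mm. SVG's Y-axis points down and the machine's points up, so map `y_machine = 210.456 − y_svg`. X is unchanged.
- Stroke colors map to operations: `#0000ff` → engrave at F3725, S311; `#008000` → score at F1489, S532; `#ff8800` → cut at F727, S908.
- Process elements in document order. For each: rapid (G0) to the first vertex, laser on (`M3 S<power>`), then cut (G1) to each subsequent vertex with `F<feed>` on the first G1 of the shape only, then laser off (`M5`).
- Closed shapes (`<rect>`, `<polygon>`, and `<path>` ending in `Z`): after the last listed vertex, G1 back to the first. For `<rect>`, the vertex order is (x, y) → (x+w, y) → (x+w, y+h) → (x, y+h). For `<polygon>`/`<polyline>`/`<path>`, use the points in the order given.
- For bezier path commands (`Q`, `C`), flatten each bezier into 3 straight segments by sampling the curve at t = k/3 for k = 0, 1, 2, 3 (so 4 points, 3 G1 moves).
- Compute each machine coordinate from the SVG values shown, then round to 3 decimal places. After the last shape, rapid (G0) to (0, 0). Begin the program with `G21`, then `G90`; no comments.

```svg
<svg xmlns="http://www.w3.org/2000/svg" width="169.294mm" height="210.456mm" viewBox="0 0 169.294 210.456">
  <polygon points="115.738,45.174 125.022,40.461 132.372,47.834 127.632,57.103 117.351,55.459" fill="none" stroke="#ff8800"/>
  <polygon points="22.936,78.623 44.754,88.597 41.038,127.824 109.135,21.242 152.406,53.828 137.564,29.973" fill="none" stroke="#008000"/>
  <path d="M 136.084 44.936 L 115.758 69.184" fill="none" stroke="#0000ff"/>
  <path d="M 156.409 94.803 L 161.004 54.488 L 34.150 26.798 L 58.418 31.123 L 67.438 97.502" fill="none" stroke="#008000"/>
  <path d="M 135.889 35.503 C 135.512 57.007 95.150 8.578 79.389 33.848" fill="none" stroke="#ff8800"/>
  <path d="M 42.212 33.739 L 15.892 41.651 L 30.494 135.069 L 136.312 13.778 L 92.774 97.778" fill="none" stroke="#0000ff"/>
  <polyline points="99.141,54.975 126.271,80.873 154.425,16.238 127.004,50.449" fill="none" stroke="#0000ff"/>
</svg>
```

Since the viewBox matches the mm dimensions, user units are millimetres directly. The only transform is the Y-flip y_m = 210.456 − y_svg.

Shape 1 is a regular polygon drawn with `<polygon>`. Its stroke #ff8800 means cut at S908, F727. After flipping Y the toolpath is (115.738,165.282) → (125.022,169.995) → (132.372,162.622) → (127.632,153.353) → (117.351,154.997) → (115.738,165.282), returning to the start.

Shape 2 is a closed polygon drawn with `<polygon>`. Its stroke #008000 means score at S532, F1489. After flipping Y the toolpath is (22.936,131.833) → (44.754,121.859) → (41.038,82.632) → (109.135,189.214) → (152.406,156.628) → (137.564,180.483) → (22.936,131.833), returning to the start.

Shape 3 is a line segment drawn with `<path>`. Its stroke #0000ff means engrave at S311, F3725. After flipping Y the toolpath is (136.084,165.520) → (115.758,141.272).

Shape 4 is a open polyline drawn with `<path>`. Its stroke #008000 means score at S532, F1489. After flipping Y the toolpath is (156.409,115.653) → (161.004,155.968) → (34.150,183.658) → (58.418,179.333) → (67.438,112.954).

Shape 5 is a cubic bezier drawn with `<path>`. Its stroke #ff8800 means cut at S908, F727. After flipping Y the toolpath is (135.889,174.953) → (124.576,171.440) → (100.958,182.631) → (79.389,176.608).

Shape 6 is a open polyline drawn with `<path>`. Its stroke #0000ff means engrave at S311, F3725. After flipping Y the toolpath is (42.212,176.717) → (15.892,168.805) → (30.494,75.387) → (136.312,196.678) → (92.774,112.678).

Shape 7 is a open polyline drawn with `<polyline>`. Its stroke #0000ff means engrave at S311, F3725. After flipping Y the toolpath is (99.141,155.481) → (126.271,129.583) → (154.425,194.218) → (127.004,160.007).

G21
G90
G0 X115.738 Y165.282
M3 S908
G1 X125.022 Y169.995 F727
G1 X132.372 Y162.622
G1 X127.632 Y153.353
G1 X117.351 Y154.997
G1 X115.738 Y165.282
M5
G0 X22.936 Y131.833
M3 S532
G1 X44.754 Y121.859 F1489
G1 X41.038 Y82.632
G1 X109.135 Y189.214
G1 X152.406 Y156.628
G1 X137.564 Y180.483
G1 X22.936 Y131.833
M5
G0 X136.084 Y165.520
M3 S311
G1 X115.758 Y141.272 F3725
M5
G0 X156.409 Y115.653
M3 S532
G1 X161.004 Y155.968 F1489
G1 X34.150 Y183.658
G1 X58.418 Y179.333
G1 X67.438 Y112.954
M5
G0 X135.889 Y174.953
M3 S908
G1 X124.576 Y171.440 F727
G1 X100.958 Y182.631
G1 X79.389 Y176.608
M5
G0 X42.212 Y176.717
M3 S311
G1 X15.892 Y168.805 F3725
G1 X30.494 Y75.387
G1 X136.312 Y196.678
G1 X92.774 Y112.678
M5
G0 X99.141 Y155.481
M3 S311
G1 X126.271 Y129.583 F3725
G1 X154.425 Y194.218
G1 X127.004 Y160.007
M5
G0 X0.000 Y0.000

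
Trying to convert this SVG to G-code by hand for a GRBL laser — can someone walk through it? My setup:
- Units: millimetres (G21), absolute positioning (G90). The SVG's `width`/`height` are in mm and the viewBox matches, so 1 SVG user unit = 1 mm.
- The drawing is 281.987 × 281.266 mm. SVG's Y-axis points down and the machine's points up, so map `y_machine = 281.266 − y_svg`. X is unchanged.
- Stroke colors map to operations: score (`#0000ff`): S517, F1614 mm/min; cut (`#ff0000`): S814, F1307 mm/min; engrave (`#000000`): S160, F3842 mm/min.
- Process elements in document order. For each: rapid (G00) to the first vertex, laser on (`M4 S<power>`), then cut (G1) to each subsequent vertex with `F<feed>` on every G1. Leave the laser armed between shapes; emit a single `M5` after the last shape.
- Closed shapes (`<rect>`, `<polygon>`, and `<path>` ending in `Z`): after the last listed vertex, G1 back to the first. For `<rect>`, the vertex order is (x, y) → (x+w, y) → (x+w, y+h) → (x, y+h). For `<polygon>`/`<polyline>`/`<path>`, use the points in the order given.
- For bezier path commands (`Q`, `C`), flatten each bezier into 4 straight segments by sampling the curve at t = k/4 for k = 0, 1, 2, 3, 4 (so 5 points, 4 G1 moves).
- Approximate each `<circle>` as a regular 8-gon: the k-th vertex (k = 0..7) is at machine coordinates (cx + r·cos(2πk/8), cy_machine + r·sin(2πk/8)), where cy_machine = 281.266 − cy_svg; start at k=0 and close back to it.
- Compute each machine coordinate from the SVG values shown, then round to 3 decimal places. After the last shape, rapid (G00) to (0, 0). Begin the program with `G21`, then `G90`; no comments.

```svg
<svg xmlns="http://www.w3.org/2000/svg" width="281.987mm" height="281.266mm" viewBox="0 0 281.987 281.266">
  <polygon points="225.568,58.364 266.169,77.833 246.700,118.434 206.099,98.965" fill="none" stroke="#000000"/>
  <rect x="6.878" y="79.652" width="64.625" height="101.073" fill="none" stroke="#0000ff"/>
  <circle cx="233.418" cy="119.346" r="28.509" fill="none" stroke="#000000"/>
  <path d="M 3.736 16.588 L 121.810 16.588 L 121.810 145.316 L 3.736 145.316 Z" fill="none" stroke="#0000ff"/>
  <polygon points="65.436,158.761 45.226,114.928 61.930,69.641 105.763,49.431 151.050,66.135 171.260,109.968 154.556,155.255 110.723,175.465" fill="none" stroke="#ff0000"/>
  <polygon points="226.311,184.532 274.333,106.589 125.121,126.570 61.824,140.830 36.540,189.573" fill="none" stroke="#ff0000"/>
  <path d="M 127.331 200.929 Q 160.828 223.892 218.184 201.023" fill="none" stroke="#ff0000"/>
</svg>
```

1 u = 1 mm; y_m = 281.266 − y.

[1] `<polygon>` regular polygon, #000000→engrave S160 F3842: (225.568,222.902) → (266.169,203.433) → (246.700,162.832) → (206.099,182.301) → (225.568,222.902) (closed)

[2] `<rect>` rectangle, #0000ff→score S517 F1614: (6.878,201.614) → (71.503,201.614) → (71.503,100.541) → (6.878,100.541) → (6.878,201.614) (closed)

[3] `<circle>` circle, #000000→engrave S160 F3842: (261.927,161.920) → (253.577,182.079) → (233.418,190.429) → (213.259,182.079) → (204.909,161.920) → (213.259,141.761) → (233.418,133.411) → (253.577,141.761) → (261.927,161.920) (closed)

[4] `<path>` rectangle, #0000ff→score S517 F1614: (3.736,264.678) → (121.810,264.678) → (121.810,135.950) → (3.736,135.950) → (3.736,264.678) (closed)

[5] `<polygon>` regular polygon, #ff0000→cut S814 F1307: (65.436,122.505) → (45.226,166.338) → (61.930,211.625) → (105.763,231.835) → (151.050,215.131) → (171.260,171.298) → (154.556,126.011) → (110.723,105.801) → (65.436,122.505) (closed)

[6] `<polygon>` closed polygon, #ff0000→cut S814 F1307: (226.311,96.734) → (274.333,174.677) → (125.121,154.696) → (61.824,140.436) → (36.540,91.693) → (226.311,96.734) (closed)

[7] `<path>` quadratic bezier, #ff0000→cut S814 F1307: (127.331,80.337) → (145.571,71.720) → (166.793,68.832) → (190.997,71.673) → (218.184,80.243)

G21
G90
G00 X225.568 Y222.902
M4 S160
G1 X266.169 Y203.433 F3842
G1 X246.700 Y162.832 F3842
G1 X206.099 Y182.301 F3842
G1 X225.568 Y222.902 F3842
G00 X6.878 Y201.614
M4 S517
G1 X71.503 Y201.614 F1614
G1 X71.503 Y100.541 F1614
G1 X6.878 Y100.541 F1614
G1 X6.878 Y201.614 F1614
G00 X261.927 Y161.920
M4 S160
G1 X253.577 Y182.079 F3842
G1 X233.418 Y190.429 F3842
G1 X213.259 Y182.079 F3842
G1 X204.909 Y161.920 F3842
G1 X213.259 Y141.761 F3842
G1 X233.418 Y133.411 F3842
G1 X253.577 Y141.761 F3842
G1 X261.927 Y161.920 F3842
G00 X3.736 Y264.678
M4 S517
G1 X121.810 Y264.678 F1614
G1 X121.810 Y135.950 F1614
G1 X3.736 Y135.950 F1614
G1 X3.736 Y264.678 F1614
G00 X65.436 Y122.505
M4 S814
G1 X45.226 Y166.338 F1307
G1 X61.930 Y211.625 F1307
G1 X105.763 Y231.835 F1307
G1 X151.050 Y215.131 F1307
G1 X171.260 Y171.298 F1307
G1 X154.556 Y126.011 F1307
G1 X110.723 Y105.801 F1307
G1 X65.436 Y122.505 F1307
G00 X226.311 Y96.734
M4 S814
G1 X274.333 Y174.677 F1307
G1 X125.121 Y154.696 F1307
G1 X61.824 Y140.436 F1307
G1 X36.540 Y91.693 F1307
G1 X226.311 Y96.734 F1307
G00 X127.331 Y80.337
M4 S814
G1 X145.571 Y71.720 F1307
G1 X166.793 Y68.832 F1307
G1 X190.997 Y71.673 F1307
G1 X218.184 Y80.243 F1307
M5
G00 X0.000 Y0.000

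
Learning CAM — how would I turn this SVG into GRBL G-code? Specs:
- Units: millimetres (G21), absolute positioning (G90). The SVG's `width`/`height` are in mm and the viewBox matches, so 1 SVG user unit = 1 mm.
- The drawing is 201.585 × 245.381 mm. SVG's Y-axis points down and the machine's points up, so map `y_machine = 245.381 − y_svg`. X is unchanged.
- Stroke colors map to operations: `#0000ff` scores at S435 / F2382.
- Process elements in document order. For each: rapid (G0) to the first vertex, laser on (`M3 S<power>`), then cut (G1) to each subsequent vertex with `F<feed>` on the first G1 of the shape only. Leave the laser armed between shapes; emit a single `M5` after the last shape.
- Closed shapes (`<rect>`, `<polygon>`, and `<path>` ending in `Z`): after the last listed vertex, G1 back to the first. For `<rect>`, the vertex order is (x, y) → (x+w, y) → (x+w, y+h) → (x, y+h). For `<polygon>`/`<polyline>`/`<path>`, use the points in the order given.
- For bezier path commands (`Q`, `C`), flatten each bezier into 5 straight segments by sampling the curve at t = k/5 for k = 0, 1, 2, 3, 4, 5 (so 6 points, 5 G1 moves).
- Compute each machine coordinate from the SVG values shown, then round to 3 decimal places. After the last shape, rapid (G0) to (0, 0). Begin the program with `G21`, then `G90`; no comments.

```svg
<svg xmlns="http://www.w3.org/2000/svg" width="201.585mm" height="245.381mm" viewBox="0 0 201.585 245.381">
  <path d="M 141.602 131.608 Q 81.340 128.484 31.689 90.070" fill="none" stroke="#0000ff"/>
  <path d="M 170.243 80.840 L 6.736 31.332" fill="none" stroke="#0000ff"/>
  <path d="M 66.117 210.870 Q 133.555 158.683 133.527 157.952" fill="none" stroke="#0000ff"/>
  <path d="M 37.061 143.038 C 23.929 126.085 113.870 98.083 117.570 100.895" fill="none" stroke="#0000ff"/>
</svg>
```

viewBox `0 0 201.585 245.381` with mm width/height → 1 unit = 1 mm. Flip: y_m = 245.381 − y_svg.

**Shape 1** — `<path>` quadratic bezier, stroke `#0000ff` → score (S435, F2382). Control points (SVG): P0=(141.602,131.608), P1=(81.340,128.484), P2=(31.689,90.070); sampled at t=k/5. Machine vertices: (141.602,113.773) → (117.922,116.434) → (95.090,121.919) → (73.108,130.226) → (51.974,141.357) → (31.689,155.311). Open path.

**Shape 2** — `<path>` line segment, stroke `#0000ff` → score (S435, F2382). Machine vertices: (170.243,164.541) → (6.736,214.049). Open path.

**Shape 3** — `<path>` quadratic bezier, stroke `#0000ff` → score (S435, F2382). Control points (SVG): P0=(66.117,210.870), P1=(133.555,158.683), P2=(133.527,157.952); sampled at t=k/5. Machine vertices: (66.117,34.511) → (90.394,53.328) → (109.273,68.028) → (122.755,78.611) → (130.840,85.078) → (133.527,87.429). Open path.

**Shape 4** — `<path>` cubic bezier, stroke `#0000ff` → score (S435, F2382). Control points (SVG): P0=(37.061,143.038), P1=(23.929,126.085), P2=(113.870,98.083), P3=(117.570,100.895); sampled at t=k/5. Machine vertices: (37.061,102.343) → (40.036,113.506) → (58.662,125.311) → (83.850,135.749) → (106.516,142.810) → (117.570,144.486). Open path.

G21
G90
G0 X141.602 Y113.773
M3 S435
G1 X117.922 Y116.434 F2382
G1 X95.090 Y121.919
G1 X73.108 Y130.226
G1 X51.974 Y141.357
G1 X31.689 Y155.311
G0 X170.243 Y164.541
M3 S435
G1 X6.736 Y214.049 F2382
G0 X66.117 Y34.511
M3 S435
G1 X90.394 Y53.328 F2382
G1 X109.273 Y68.028
G1 X122.755 Y78.611
G1 X130.840 Y85.078
G1 X133.527 Y87.429
G0 X37.061 Y102.343
M3 S435
G1 X40.036 Y113.506 F2382
G1 X58.662 Y125.311
G1 X83.850 Y135.749
G1 X106.516 Y142.810
G1 X117.570 Y144.486
M5
G0 X0.000 Y0.000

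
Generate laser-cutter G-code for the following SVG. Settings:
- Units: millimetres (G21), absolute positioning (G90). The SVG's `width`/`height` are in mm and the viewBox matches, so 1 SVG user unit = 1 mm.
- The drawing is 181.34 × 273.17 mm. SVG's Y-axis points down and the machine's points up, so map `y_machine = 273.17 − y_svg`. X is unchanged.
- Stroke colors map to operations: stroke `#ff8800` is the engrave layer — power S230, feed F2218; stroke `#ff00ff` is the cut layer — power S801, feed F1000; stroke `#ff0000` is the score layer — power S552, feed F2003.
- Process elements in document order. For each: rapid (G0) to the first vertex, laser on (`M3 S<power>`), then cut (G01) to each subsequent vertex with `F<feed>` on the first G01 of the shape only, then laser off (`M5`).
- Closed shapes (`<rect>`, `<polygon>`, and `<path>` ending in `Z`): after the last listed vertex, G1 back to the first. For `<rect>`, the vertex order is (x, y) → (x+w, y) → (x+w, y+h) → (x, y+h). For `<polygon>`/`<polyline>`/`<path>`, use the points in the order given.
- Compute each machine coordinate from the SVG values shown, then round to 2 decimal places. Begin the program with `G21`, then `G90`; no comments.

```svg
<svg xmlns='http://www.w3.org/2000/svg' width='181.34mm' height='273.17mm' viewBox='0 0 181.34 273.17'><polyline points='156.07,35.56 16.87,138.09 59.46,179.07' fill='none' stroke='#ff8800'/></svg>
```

G21
G90
G0 X156.07 Y237.61
M3 S230
G01 X16.87 Y135.08 F2218
G01 X59.46 Y94.10
M5

viewBox `0 0 181.34 273.17` with mm width/height → 1 unit = 1 mm. Flip: y_m = 273.17 − y_svg.

**Shape 1** — `<polyline>` open polyline, stroke `#ff8800` → engrave (S230, F2218). Machine vertices: (156.07,237.61) → (16.87,135.08) → (59.46,94.10). Open path.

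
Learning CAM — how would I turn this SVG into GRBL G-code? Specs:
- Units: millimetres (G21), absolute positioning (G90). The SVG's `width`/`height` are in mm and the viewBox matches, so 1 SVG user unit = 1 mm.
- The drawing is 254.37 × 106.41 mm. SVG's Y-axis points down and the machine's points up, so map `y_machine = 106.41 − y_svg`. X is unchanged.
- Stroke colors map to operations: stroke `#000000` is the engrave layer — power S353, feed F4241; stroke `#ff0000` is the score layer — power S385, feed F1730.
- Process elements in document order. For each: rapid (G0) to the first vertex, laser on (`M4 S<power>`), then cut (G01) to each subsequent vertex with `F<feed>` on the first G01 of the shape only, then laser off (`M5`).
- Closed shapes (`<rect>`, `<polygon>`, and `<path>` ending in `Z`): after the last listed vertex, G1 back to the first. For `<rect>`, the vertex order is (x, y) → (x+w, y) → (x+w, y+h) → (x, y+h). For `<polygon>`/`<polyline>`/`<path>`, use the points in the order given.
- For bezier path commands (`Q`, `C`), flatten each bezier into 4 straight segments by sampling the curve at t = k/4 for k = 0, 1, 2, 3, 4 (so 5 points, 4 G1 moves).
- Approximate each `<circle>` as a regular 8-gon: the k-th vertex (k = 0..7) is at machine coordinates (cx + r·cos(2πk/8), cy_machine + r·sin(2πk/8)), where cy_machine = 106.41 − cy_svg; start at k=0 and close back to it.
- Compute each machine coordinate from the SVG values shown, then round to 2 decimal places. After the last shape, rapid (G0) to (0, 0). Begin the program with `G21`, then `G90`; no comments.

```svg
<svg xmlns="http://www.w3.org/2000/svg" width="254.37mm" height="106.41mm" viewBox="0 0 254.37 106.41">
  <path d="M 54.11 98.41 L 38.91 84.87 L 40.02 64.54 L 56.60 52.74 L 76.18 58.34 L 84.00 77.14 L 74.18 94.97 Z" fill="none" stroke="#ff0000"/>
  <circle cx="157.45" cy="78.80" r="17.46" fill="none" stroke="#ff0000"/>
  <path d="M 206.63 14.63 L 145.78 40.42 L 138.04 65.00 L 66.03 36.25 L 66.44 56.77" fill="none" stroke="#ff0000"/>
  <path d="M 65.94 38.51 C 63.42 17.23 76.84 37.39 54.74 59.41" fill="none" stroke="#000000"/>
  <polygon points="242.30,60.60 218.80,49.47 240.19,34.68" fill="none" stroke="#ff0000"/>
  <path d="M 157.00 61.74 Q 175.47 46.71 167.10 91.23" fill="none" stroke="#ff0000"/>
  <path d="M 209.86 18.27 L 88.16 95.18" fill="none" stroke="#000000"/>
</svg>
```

Since the viewBox matches the mm dimensions, user units are millimetres directly. The only transform is the Y-flip y_m = 106.41 − y_svg.

Shape 1 is a regular polygon drawn with `<path>`. Its stroke #ff0000 means score at S385, F1730. After flipping Y the toolpath is (54.11,8.00) → (38.91,21.54) → (40.02,41.87) → (56.60,53.67) → (76.18,48.07) → (84.00,29.27) → (74.18,11.44) → (54.11,8.00), returning to the start.

Shape 2 is a circle drawn with `<circle>`. Its stroke #ff0000 means score at S385, F1730. After flipping Y the toolpath is (174.91,27.61) → (169.80,39.96) → (157.45,45.07) → (145.10,39.96) → (139.99,27.61) → (145.10,15.26) → (157.45,10.15) → (169.80,15.26) → (174.91,27.61), returning to the start.

Shape 3 is a open polyline drawn with `<path>`. Its stroke #ff0000 means score at S385, F1730. After flipping Y the toolpath is (206.63,91.78) → (145.78,65.99) → (138.04,41.41) → (66.03,70.16) → (66.44,49.64).

Shape 4 is a cubic bezier drawn with `<path>`. Its stroke #000000 means engrave at S353, F4241. After flipping Y the toolpath is (65.94,67.90) → (66.23,76.71) → (67.68,73.69) → (65.46,62.55) → (54.74,47.00).

Shape 5 is a regular polygon drawn with `<polygon>`. Its stroke #ff0000 means score at S385, F1730. After flipping Y the toolpath is (242.30,45.81) → (218.80,56.94) → (240.19,71.73) → (242.30,45.81), returning to the start.

Shape 6 is a quadratic bezier drawn with `<path>`. Its stroke #ff0000 means score at S385, F1730. After flipping Y the toolpath is (157.00,44.67) → (164.56,48.46) → (168.76,44.81) → (169.61,33.72) → (167.10,15.18).

Shape 7 is a line segment drawn with `<path>`. Its stroke #000000 means engrave at S353, F4241. After flipping Y the toolpath is (209.86,88.14) → (88.16,11.23).

G21
G90
G0 X54.11 Y8.00
M4 S385
G01 X38.91 Y21.54 F1730
G01 X40.02 Y41.87
G01 X56.60 Y53.67
G01 X76.18 Y48.07
G01 X84.00 Y29.27
G01 X74.18 Y11.44
G01 X54.11 Y8.00
M5
G0 X174.91 Y27.61
M4 S385
G01 X169.80 Y39.96 F1730
G01 X157.45 Y45.07
G01 X145.10 Y39.96
G01 X139.99 Y27.61
G01 X145.10 Y15.26
G01 X157.45 Y10.15
G01 X169.80 Y15.26
G01 X174.91 Y27.61
M5
G0 X206.63 Y91.78
M4 S385
G01 X145.78 Y65.99 F1730
G01 X138.04 Y41.41
G01 X66.03 Y70.16
G01 X66.44 Y49.64
M5
G0 X65.94 Y67.90
M4 S353
G01 X66.23 Y76.71 F4241
G01 X67.68 Y73.69
G01 X65.46 Y62.55
G01 X54.74 Y47.00
M5
G0 X242.30 Y45.81
M4 S385
G01 X218.80 Y56.94 F1730
G01 X240.19 Y71.73
G01 X242.30 Y45.81
M5
G0 X157.00 Y44.67
M4 S385
G01 X164.56 Y48.46 F1730
G01 X168.76 Y44.81
G01 X169.61 Y33.72
G01 X167.10 Y15.18
M5
G0 X209.86 Y88.14
M4 S353
G01 X88.16 Y11.23 F4241
M5
G0 X0.00 Y0.00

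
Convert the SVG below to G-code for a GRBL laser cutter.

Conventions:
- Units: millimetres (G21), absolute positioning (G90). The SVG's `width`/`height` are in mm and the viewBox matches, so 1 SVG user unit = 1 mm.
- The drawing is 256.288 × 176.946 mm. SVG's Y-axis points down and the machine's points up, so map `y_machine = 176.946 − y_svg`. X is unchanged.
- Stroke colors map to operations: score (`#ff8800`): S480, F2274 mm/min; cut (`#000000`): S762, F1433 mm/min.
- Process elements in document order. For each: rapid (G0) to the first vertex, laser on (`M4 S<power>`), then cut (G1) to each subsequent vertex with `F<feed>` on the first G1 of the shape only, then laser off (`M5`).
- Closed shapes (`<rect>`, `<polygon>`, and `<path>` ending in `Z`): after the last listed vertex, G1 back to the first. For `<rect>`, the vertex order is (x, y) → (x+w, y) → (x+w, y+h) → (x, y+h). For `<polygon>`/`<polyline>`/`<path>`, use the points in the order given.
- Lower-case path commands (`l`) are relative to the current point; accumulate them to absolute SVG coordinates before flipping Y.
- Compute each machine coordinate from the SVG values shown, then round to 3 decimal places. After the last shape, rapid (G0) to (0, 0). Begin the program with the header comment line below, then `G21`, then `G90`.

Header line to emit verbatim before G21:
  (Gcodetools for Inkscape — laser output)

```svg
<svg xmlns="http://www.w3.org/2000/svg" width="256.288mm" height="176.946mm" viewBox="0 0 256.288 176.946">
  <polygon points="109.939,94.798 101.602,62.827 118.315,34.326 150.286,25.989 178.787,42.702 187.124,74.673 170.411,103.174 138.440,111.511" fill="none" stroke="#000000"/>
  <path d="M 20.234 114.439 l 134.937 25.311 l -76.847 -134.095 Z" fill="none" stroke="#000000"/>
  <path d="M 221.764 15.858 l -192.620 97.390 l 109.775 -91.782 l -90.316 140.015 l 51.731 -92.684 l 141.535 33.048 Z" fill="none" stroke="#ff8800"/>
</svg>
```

Since the viewBox matches the mm dimensions, user units are millimetres directly. The only transform is the Y-flip y_m = 176.946 − y_svg.

Shape 1 is a regular polygon drawn with `<polygon>`. Its stroke #000000 means cut at S762, F1433. After flipping Y the toolpath is (109.939,82.148) → (101.602,114.119) → (118.315,142.620) → (150.286,150.957) → (178.787,134.244) → (187.124,102.273) → (170.411,73.772) → (138.440,65.435) → (109.939,82.148), returning to the start.

Shape 2 is a closed polygon drawn with `<path>`. Its stroke #000000 means cut at S762, F1433. After flipping Y the toolpath is (20.234,62.507) → (155.171,37.196) → (78.324,171.291) → (20.234,62.507), returning to the start.

Shape 3 is a closed polygon drawn with `<path>`. Its stroke #ff8800 means score at S480, F2274. After flipping Y the toolpath is (221.764,161.088) → (29.144,63.698) → (138.919,155.480) → (48.603,15.465) → (100.334,108.149) → (241.869,75.101) → (221.764,161.088), returning to the start.

(Gcodetools for Inkscape — laser output)
G21
G90
G0 X109.939 Y82.148
M4 S762
G1 X101.602 Y114.119 F1433
G1 X118.315 Y142.620
G1 X150.286 Y150.957
G1 X178.787 Y134.244
G1 X187.124 Y102.273
G1 X170.411 Y73.772
G1 X138.440 Y65.435
G1 X109.939 Y82.148
M5
G0 X20.234 Y62.507
M4 S762
G1 X155.171 Y37.196 F1433
G1 X78.324 Y171.291
G1 X20.234 Y62.507
M5
G0 X221.764 Y161.088
M4 S480
G1 X29.144 Y63.698 F2274
G1 X138.919 Y155.480
G1 X48.603 Y15.465
G1 X100.334 Y108.149
G1 X241.869 Y75.101
G1 X221.764 Y161.088
M5
G0 X0.000 Y0.000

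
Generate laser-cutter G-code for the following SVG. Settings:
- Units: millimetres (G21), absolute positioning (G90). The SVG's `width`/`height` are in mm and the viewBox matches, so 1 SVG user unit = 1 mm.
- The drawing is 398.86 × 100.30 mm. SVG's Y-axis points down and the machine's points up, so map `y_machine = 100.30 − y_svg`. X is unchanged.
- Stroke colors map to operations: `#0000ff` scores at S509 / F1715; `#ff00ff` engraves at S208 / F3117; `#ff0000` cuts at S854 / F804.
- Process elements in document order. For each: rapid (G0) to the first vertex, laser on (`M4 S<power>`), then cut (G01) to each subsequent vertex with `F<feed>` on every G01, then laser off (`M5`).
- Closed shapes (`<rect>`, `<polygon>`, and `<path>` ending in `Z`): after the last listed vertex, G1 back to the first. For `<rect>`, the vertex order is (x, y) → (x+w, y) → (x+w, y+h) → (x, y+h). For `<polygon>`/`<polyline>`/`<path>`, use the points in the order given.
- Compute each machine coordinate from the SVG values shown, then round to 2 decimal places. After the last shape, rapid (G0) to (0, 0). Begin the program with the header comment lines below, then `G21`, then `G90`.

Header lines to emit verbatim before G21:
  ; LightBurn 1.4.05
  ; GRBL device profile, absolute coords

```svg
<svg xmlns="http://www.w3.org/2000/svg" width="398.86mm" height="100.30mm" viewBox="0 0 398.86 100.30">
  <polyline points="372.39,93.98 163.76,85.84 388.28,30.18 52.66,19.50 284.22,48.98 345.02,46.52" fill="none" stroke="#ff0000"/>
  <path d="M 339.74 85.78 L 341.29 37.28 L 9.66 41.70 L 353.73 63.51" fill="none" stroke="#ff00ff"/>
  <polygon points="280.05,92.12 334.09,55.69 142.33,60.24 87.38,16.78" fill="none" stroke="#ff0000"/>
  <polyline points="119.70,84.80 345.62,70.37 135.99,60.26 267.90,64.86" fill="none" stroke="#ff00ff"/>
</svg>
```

viewBox `0 0 398.86 100.30` with mm width/height → 1 unit = 1 mm. Flip: y_m = 100.30 − y_svg.

**Shape 1** — `<polyline>` open polyline, stroke `#ff0000` → cut (S854, F804). Machine vertices: (372.39,6.32) → (163.76,14.46) → (388.28,70.12) → (52.66,80.80) → (284.22,51.32) → (345.02,53.78). Open path.

**Shape 2** — `<path>` open polyline, stroke `#ff00ff` → engrave (S208, F3117). Machine vertices: (339.74,14.52) → (341.29,63.02) → (9.66,58.60) → (353.73,36.79). Open path.

**Shape 3** — `<polygon>` closed polygon, stroke `#ff0000` → cut (S854, F804). Machine vertices: (280.05,8.18) → (334.09,44.61) → (142.33,40.06) → (87.38,83.52) → (280.05,8.18). Closed: final G1 returns to the first vertex.

**Shape 4** — `<polyline>` open polyline, stroke `#ff00ff` → engrave (S208, F3117). Machine vertices: (119.70,15.50) → (345.62,29.93) → (135.99,40.04) → (267.90,35.44). Open path.

; LightBurn 1.4.05
; GRBL device profile, absolute coords
G21
G90
G0 X372.39 Y6.32
M4 S854
G01 X163.76 Y14.46 F804
G01 X388.28 Y70.12 F804
G01 X52.66 Y80.80 F804
G01 X284.22 Y51.32 F804
G01 X345.02 Y53.78 F804
M5
G0 X339.74 Y14.52
M4 S208
G01 X341.29 Y63.02 F3117
G01 X9.66 Y58.60 F3117
G01 X353.73 Y36.79 F3117
M5
G0 X280.05 Y8.18
M4 S854
G01 X334.09 Y44.61 F804
G01 X142.33 Y40.06 F804
G01 X87.38 Y83.52 F804
G01 X280.05 Y8.18 F804
M5
G0 X119.70 Y15.50
M4 S208
G01 X345.62 Y29.93 F3117
G01 X135.99 Y40.04 F3117
G01 X267.90 Y35.44 F3117
M5
G0 X0.00 Y0.00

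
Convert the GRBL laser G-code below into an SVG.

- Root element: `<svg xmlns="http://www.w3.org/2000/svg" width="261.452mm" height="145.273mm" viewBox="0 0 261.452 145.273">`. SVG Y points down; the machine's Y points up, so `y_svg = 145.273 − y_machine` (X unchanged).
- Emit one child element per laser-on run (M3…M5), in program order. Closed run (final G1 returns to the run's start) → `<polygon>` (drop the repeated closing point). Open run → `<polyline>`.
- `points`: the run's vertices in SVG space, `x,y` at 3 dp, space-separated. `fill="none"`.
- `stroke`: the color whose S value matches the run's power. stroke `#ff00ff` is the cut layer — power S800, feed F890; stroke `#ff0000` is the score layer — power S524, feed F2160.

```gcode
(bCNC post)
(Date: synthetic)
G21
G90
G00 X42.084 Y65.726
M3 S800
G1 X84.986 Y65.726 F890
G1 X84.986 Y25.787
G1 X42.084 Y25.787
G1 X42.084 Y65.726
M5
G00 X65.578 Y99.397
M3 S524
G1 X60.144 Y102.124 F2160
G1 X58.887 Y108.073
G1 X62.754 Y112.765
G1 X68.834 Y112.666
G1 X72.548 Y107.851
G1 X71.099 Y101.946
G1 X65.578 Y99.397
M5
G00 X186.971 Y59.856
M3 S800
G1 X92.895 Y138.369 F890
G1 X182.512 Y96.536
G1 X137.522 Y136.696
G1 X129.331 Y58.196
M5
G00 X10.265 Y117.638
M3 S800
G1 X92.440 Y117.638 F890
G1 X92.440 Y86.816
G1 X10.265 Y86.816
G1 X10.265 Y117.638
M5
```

Each laser-on run becomes one SVG element. Flip Y back into SVG space with y_svg = 145.273 − y_machine.

Run 1: the run's S800 means `#ff00ff` (cut). The run returns to its start, so emit a `<polygon>` with points (Y-flipped): 42.084,79.547 84.986,79.547 84.986,119.486 42.084,119.486.

Run 2: the run's S524 means `#ff0000` (score). The run returns to its start, so emit a `<polygon>` with points (Y-flipped): 65.578,45.876 60.144,43.149 58.887,37.200 62.754,32.508 68.834,32.607 72.548,37.422 71.099,43.327.

Run 3: power S800 maps to stroke `#ff00ff` (cut). The run is open, so emit a `<polyline>` with points (Y-flipped): 186.971,85.417 92.895,6.904 182.512,48.737 137.522,8.577 129.331,87.077.

Run 4: power S800 maps to stroke `#ff00ff` (cut). The run returns to its start, so emit a `<polygon>` with points (Y-flipped): 10.265,27.635 92.440,27.635 92.440,58.457 10.265,58.457.

<svg xmlns="http://www.w3.org/2000/svg" width="261.452mm" height="145.273mm" viewBox="0 0 261.452 145.273">
  <polygon points="42.084,79.547 84.986,79.547 84.986,119.486 42.084,119.486" fill="none" stroke="#ff00ff"/>
  <polygon points="65.578,45.876 60.144,43.149 58.887,37.200 62.754,32.508 68.834,32.607 72.548,37.422 71.099,43.327" fill="none" stroke="#ff0000"/>
  <polyline points="186.971,85.417 92.895,6.904 182.512,48.737 137.522,8.577 129.331,87.077" fill="none" stroke="#ff00ff"/>
  <polygon points="10.265,27.635 92.440,27.635 92.440,58.457 10.265,58.457" fill="none" stroke="#ff00ff"/>
</svg>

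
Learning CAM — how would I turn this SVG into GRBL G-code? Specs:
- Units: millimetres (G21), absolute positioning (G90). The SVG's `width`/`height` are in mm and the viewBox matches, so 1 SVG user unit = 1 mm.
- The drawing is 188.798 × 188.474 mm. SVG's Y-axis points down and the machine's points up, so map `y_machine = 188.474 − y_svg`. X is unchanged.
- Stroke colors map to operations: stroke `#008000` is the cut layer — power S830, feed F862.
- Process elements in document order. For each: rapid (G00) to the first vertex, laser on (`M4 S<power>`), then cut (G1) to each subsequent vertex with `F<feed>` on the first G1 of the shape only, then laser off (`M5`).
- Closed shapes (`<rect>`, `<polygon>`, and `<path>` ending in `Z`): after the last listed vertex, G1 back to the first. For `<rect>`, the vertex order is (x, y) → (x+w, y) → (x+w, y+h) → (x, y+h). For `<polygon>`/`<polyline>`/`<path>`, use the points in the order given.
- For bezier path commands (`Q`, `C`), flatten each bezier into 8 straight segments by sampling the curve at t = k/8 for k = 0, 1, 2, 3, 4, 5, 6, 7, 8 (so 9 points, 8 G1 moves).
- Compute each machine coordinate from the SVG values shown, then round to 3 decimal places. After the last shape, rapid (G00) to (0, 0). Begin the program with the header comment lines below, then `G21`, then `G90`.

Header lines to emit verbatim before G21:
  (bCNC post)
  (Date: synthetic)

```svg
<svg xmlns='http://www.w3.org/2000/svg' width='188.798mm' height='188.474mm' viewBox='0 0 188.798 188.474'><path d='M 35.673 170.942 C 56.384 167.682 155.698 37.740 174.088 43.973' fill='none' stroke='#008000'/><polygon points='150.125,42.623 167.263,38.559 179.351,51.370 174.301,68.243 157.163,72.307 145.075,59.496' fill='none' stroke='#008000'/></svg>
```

(bCNC post)
(Date: synthetic)
G21
G90
G00 X35.673 Y17.532
M4 S830
G1 X46.813 Y24.179 F862
G1 X63.452 Y39.623
G1 X83.721 Y60.782
G1 X105.751 Y84.576
G1 X127.672 Y107.926
G1 X147.615 Y127.750
G1 X163.710 Y140.969
G1 X174.088 Y144.501
M5
G00 X150.125 Y145.851
M4 S830
G1 X167.263 Y149.915 F862
G1 X179.351 Y137.104
G1 X174.301 Y120.231
G1 X157.163 Y116.167
G1 X145.075 Y128.978
G1 X150.125 Y145.851
M5
G00 X0.000 Y0.000

1 u = 1 mm; y_m = 188.474 − y.

[1] `<path>` cubic bezier, #008000→cut S830 F862: (35.673,17.532) → (46.813,24.179) → (63.452,39.623) → (83.721,60.782) → (105.751,84.576) → (127.672,107.926) → (147.615,127.750) → (163.710,140.969) → (174.088,144.501)

[2] `<polygon>` regular polygon, #008000→cut S830 F862: (150.125,145.851) → (167.263,149.915) → (179.351,137.104) → (174.301,120.231) → (157.163,116.167) → (145.075,128.978) → (150.125,145.851) (closed)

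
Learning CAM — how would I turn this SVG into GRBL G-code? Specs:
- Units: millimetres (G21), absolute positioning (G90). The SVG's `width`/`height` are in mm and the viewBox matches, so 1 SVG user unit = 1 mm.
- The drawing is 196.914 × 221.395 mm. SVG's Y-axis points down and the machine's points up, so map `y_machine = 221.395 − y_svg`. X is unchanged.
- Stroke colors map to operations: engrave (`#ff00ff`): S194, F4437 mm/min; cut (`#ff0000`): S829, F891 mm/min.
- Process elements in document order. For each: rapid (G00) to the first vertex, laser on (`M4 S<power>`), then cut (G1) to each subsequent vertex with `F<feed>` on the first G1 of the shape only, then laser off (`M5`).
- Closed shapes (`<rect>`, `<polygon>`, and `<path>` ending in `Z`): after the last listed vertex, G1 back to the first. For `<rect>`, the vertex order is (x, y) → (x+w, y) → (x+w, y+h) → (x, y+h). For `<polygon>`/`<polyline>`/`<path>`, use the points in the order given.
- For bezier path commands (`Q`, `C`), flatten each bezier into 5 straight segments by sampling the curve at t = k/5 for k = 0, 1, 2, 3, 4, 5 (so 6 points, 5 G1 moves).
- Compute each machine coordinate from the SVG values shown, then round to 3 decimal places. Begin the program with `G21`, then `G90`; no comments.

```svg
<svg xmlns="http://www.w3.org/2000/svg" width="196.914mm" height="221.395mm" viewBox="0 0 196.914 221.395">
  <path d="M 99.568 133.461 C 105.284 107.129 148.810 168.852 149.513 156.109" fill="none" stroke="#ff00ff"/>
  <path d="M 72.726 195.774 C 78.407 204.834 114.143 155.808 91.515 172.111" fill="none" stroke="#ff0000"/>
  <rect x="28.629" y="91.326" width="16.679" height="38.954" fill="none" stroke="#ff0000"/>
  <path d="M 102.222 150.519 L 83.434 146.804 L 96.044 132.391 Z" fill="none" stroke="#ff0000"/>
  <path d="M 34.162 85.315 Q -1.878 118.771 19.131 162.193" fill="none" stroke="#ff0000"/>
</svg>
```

G21
G90
G00 X99.568 Y87.934
M4 S194
G1 X106.890 Y94.467 F4437
G1 X119.415 Y87.667
G1 X133.275 Y75.337
G1 X144.598 Y65.276
G1 X149.513 Y65.286
M5
G00 X72.726 Y25.621
M4 S829
G1 X79.034 Y26.168 F891
G1 X88.311 Y34.732
G1 X96.313 Y45.388
G1 X98.795 Y52.214
G1 X91.515 Y49.284
M5
G00 X28.629 Y130.069
M4 S829
G1 X45.308 Y130.069 F891
G1 X45.308 Y91.115
G1 X28.629 Y91.115
G1 X28.629 Y130.069
M5
G00 X102.222 Y70.876
M4 S829
G1 X83.434 Y74.591 F891
G1 X96.044 Y89.004
G1 X102.222 Y70.876
M5
G00 X34.162 Y136.080
M4 S829
G1 X22.028 Y122.299 F891
G1 X14.458 Y107.721
G1 X11.452 Y92.345
G1 X13.009 Y76.172
G1 X19.131 Y59.202
M5

1 u = 1 mm; y_m = 221.395 − y.

[1] `<path>` cubic bezier, #ff00ff→engrave S194 F4437: (99.568,87.934) → (106.890,94.467) → (119.415,87.667) → (133.275,75.337) → (144.598,65.276) → (149.513,65.286)

[2] `<path>` cubic bezier, #ff0000→cut S829 F891: (72.726,25.621) → (79.034,26.168) → (88.311,34.732) → (96.313,45.388) → (98.795,52.214) → (91.515,49.284)

[3] `<rect>` rectangle, #ff0000→cut S829 F891: (28.629,130.069) → (45.308,130.069) → (45.308,91.115) → (28.629,91.115) → (28.629,130.069) (closed)

[4] `<path>` regular polygon, #ff0000→cut S829 F891: (102.222,70.876) → (83.434,74.591) → (96.044,89.004) → (102.222,70.876) (closed)

[5] `<path>` quadratic bezier, #ff0000→cut S829 F891: (34.162,136.080) → (22.028,122.299) → (14.458,107.721) → (11.452,92.345) → (13.009,76.172) → (19.131,59.202)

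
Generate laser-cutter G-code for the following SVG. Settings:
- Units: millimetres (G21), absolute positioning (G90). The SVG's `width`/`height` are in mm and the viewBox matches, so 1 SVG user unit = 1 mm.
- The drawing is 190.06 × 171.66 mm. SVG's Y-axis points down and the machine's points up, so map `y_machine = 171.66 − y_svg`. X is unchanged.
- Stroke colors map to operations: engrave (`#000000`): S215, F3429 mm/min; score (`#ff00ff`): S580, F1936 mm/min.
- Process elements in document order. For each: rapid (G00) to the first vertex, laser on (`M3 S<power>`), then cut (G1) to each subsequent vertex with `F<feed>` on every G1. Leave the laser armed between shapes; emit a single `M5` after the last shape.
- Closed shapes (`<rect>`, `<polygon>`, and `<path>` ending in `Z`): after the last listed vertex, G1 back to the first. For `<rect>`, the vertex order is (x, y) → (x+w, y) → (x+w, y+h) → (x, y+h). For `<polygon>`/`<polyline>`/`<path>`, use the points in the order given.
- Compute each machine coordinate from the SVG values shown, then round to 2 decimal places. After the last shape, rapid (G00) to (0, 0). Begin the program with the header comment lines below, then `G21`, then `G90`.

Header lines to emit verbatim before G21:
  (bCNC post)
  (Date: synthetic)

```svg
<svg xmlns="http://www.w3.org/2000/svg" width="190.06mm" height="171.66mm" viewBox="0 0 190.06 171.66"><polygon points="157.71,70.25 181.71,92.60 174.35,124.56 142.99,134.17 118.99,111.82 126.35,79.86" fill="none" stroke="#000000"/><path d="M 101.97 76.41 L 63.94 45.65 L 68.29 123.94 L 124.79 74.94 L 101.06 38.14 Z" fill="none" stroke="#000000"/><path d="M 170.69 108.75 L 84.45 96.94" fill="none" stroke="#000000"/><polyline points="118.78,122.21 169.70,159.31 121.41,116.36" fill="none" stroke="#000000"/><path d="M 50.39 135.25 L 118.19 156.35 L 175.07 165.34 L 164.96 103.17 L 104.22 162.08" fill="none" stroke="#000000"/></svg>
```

Since the viewBox matches the mm dimensions, user units are millimetres directly. The only transform is the Y-flip y_m = 171.66 − y_svg.

Shape 1 is a regular polygon drawn with `<polygon>`. Its stroke #000000 means engrave at S215, F3429. After flipping Y the toolpath is (157.71,101.41) → (181.71,79.06) → (174.35,47.10) → (142.99,37.49) → (118.99,59.84) → (126.35,91.80) → (157.71,101.41), returning to the start.

Shape 2 is a closed polygon drawn with `<path>`. Its stroke #000000 means engrave at S215, F3429. After flipping Y the toolpath is (101.97,95.25) → (63.94,126.01) → (68.29,47.72) → (124.79,96.72) → (101.06,133.52) → (101.97,95.25), returning to the start.

Shape 3 is a line segment drawn with `<path>`. Its stroke #000000 means engrave at S215, F3429. After flipping Y the toolpath is (170.69,62.91) → (84.45,74.72).

Shape 4 is a open polyline drawn with `<polyline>`. Its stroke #000000 means engrave at S215, F3429. After flipping Y the toolpath is (118.78,49.45) → (169.70,12.35) → (121.41,55.30).

Shape 5 is a open polyline drawn with `<path>`. Its stroke #000000 means engrave at S215, F3429. After flipping Y the toolpath is (50.39,36.41) → (118.19,15.31) → (175.07,6.32) → (164.96,68.49) → (104.22,9.58).

(bCNC post)
(Date: synthetic)
G21
G90
G00 X157.71 Y101.41
M3 S215
G1 X181.71 Y79.06 F3429
G1 X174.35 Y47.10 F3429
G1 X142.99 Y37.49 F3429
G1 X118.99 Y59.84 F3429
G1 X126.35 Y91.80 F3429
G1 X157.71 Y101.41 F3429
G00 X101.97 Y95.25
M3 S215
G1 X63.94 Y126.01 F3429
G1 X68.29 Y47.72 F3429
G1 X124.79 Y96.72 F3429
G1 X101.06 Y133.52 F3429
G1 X101.97 Y95.25 F3429
G00 X170.69 Y62.91
M3 S215
G1 X84.45 Y74.72 F3429
G00 X118.78 Y49.45
M3 S215
G1 X169.70 Y12.35 F3429
G1 X121.41 Y55.30 F3429
G00 X50.39 Y36.41
M3 S215
G1 X118.19 Y15.31 F3429
G1 X175.07 Y6.32 F3429
G1 X164.96 Y68.49 F3429
G1 X104.22 Y9.58 F3429
M5
G00 X0.00 Y0.00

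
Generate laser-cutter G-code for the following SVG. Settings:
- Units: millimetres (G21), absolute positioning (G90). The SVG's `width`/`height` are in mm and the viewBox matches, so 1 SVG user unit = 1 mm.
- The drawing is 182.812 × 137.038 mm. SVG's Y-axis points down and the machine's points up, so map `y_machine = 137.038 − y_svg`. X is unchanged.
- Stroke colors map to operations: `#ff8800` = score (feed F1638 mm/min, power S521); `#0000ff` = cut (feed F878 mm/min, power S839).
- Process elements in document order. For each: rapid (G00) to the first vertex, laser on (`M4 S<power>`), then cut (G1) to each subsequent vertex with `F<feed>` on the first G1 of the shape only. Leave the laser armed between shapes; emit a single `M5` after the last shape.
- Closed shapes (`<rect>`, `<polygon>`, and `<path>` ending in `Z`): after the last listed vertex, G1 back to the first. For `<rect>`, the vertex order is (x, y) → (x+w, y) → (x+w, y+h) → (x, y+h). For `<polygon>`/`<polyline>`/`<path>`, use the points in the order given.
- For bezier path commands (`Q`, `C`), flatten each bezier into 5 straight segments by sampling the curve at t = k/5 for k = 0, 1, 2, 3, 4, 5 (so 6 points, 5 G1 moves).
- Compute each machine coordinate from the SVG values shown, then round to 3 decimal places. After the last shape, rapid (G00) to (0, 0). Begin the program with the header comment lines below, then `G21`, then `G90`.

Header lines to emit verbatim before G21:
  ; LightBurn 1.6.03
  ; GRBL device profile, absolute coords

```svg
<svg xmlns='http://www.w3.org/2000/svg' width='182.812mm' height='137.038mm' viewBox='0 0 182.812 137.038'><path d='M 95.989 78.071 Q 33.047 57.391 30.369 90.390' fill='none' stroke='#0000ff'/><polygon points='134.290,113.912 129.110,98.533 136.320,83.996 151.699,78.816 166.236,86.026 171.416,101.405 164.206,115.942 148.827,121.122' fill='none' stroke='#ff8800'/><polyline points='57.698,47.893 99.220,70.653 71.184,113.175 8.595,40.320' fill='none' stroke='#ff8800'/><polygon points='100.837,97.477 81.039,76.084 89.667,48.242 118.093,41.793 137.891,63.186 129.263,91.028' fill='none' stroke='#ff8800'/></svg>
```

Since the viewBox matches the mm dimensions, user units are millimetres directly. The only transform is the Y-flip y_m = 137.038 − y_svg.

Shape 1 is a quadratic bezier drawn with `<path>`. Its stroke #0000ff means cut at S839, F878. After flipping Y the toolpath is (95.989,58.967) → (73.223,65.092) → (55.278,66.922) → (42.154,64.459) → (33.851,57.700) → (30.369,46.648).

Shape 2 is a regular polygon drawn with `<polygon>`. Its stroke #ff8800 means score at S521, F1638. After flipping Y the toolpath is (134.290,23.126) → (129.110,38.505) → (136.320,53.042) → (151.699,58.222) → (166.236,51.012) → (171.416,35.633) → (164.206,21.096) → (148.827,15.916) → (134.290,23.126), returning to the start.

Shape 3 is a open polyline drawn with `<polyline>`. Its stroke #ff8800 means score at S521, F1638. After flipping Y the toolpath is (57.698,89.145) → (99.220,66.385) → (71.184,23.863) → (8.595,96.718).

Shape 4 is a regular polygon drawn with `<polygon>`. Its stroke #ff8800 means score at S521, F1638. After flipping Y the toolpath is (100.837,39.561) → (81.039,60.954) → (89.667,88.796) → (118.093,95.245) → (137.891,73.852) → (129.263,46.010) → (100.837,39.561), returning to the start.

; LightBurn 1.6.03
; GRBL device profile, absolute coords
G21
G90
G00 X95.989 Y58.967
M4 S839
G1 X73.223 Y65.092 F878
G1 X55.278 Y66.922
G1 X42.154 Y64.459
G1 X33.851 Y57.700
G1 X30.369 Y46.648
G00 X134.290 Y23.126
M4 S521
G1 X129.110 Y38.505 F1638
G1 X136.320 Y53.042
G1 X151.699 Y58.222
G1 X166.236 Y51.012
G1 X171.416 Y35.633
G1 X164.206 Y21.096
G1 X148.827 Y15.916
G1 X134.290 Y23.126
G00 X57.698 Y89.145
M4 S521
G1 X99.220 Y66.385 F1638
G1 X71.184 Y23.863
G1 X8.595 Y96.718
G00 X100.837 Y39.561
M4 S521
G1 X81.039 Y60.954 F1638
G1 X89.667 Y88.796
G1 X118.093 Y95.245
G1 X137.891 Y73.852
G1 X129.263 Y46.010
G1 X100.837 Y39.561
M5
G00 X0.000 Y0.000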